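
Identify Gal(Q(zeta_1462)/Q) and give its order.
|Gal(Q(zeta_1462)/Q)| = phi(1462) = 672; group ≅ (Z/1462Z)^* ≅ Z/16Z × Z/42Z

The n-th cyclotomic polynomial Φ_1462(x) is the minimal polynomial of zeta_1462 over Q and has degree phi(1462) = 672. So Q(zeta_1462) is a degree-672 Galois extension with Galois group (Z/1462Z)^*. By CRT, (Z/1462Z)^* ≅ (Z/2Z)^* × (Z/17Z)^* × (Z/43Z)^*. Each prime-power unit group is (Z/2Z)^* ≅ trivial group (order 1); (Z/17Z)^* ≅ Z/16Z; (Z/43Z)^* ≅ Z/42Z. Hence Gal(Q(zeta_1462)/Q) ≅ Z/16Z × Z/42Z.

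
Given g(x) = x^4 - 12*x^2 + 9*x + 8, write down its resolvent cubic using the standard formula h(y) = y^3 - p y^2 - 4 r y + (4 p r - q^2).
h(y) = y^3 + 12*y^2 - 32*y - 465

Identify coefficients: p = -12, q = 9, r = 8.
Plug into h(y) = y^3 - p y^2 - 4 r y + (4 p r - q^2):
  h(y) = y^3 - (-12) y^2 - 4*(8) y + (4*(-12)*(8) - (9)^2)
       = y^3 + (12) y^2 + (-32) y + (-465).
Simplifying: h(y) = y^3 + 12*y^2 - 32*y - 465.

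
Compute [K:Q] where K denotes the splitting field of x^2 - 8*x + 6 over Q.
[K:Q] = 2

The discriminant of x^2 + (-8)*x + (6) is b^2 - 4c = 64 - (24) = 40. Since 40 is not a perfect square in Q, the polynomial is irreducible over Q. Its two roots generate a degree-2 extension, so [K:Q] = 2.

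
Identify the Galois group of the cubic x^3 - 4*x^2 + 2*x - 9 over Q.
Gal(K/Q) = S_3 (symmetric group of order 6)

Compute the discriminant of x^3 + (-4)*x^2 + (2)*x + (-9): Δ = -3163. Since Δ is not a rational square, the Galois group is not contained in A_3; it must be the full S_3 (irreducibility of the cubic rules out anything smaller).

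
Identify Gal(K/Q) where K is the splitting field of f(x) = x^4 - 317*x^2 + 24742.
Gal(K/Q) = V_4 (Klein four-group, Z/2Z × Z/2Z)

f factors as (x^2 - 178)(x^2 - 139), so the splitting field is K = Q(sqrt(178), sqrt(139)). The elements 178, 139, 24742 are all non-squares in Q, so sqrt(178) and sqrt(139) generate independent quadratic extensions. Thus [K:Q] = 4 and Gal(K/Q) is generated by the two order-2 automorphisms sqrt(178) ↦ -sqrt(178) and sqrt(139) ↦ -sqrt(139), giving V_4.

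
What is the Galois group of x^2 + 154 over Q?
Gal(K/Q) = Z/2Z (cyclic of order 2)

x^2 + 154 is irreducible over Q since -154 is not a rational square. The splitting field Q(sqrt(-154)) has degree 2 over Q, and its unique nontrivial automorphism is sqrt(-154) ↦ -sqrt(-154). Hence Gal(Q(sqrt(-154))/Q) = Z/2Z.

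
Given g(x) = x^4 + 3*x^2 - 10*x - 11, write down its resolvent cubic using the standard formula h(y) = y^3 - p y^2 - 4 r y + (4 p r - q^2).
h(y) = y^3 - 3*y^2 + 44*y - 232

Identify coefficients: p = 3, q = -10, r = -11.
Plug into h(y) = y^3 - p y^2 - 4 r y + (4 p r - q^2):
  h(y) = y^3 - (3) y^2 - 4*(-11) y + (4*(3)*(-11) - (-10)^2)
       = y^3 + (-3) y^2 + (44) y + (-232).
Simplifying: h(y) = y^3 - 3*y^2 + 44*y - 232.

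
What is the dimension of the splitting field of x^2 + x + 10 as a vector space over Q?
[K:Q] = 2

The discriminant of x^2 + (1)*x + (10) is b^2 - 4c = 1 - (40) = -39. Since -39 is not a perfect square in Q, the polynomial is irreducible over Q. Its two roots generate a degree-2 extension, so [K:Q] = 2.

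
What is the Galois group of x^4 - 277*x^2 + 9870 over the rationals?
Gal(K/Q) = V_4 (Klein four-group, Z/2Z × Z/2Z)

f factors as (x^2 - 235)(x^2 - 42), so the splitting field is K = Q(sqrt(235), sqrt(42)). The elements 235, 42, 9870 are all non-squares in Q, so sqrt(235) and sqrt(42) generate independent quadratic extensions. Thus [K:Q] = 4 and Gal(K/Q) is generated by the two order-2 automorphisms sqrt(235) ↦ -sqrt(235) and sqrt(42) ↦ -sqrt(42), giving V_4.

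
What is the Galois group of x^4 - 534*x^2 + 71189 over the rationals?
Gal(K/Q) = V_4 (Klein four-group, Z/2Z × Z/2Z)

f factors as (x^2 - 277)(x^2 - 257), so the splitting field is K = Q(sqrt(277), sqrt(257)). The elements 277, 257, 71189 are all non-squares in Q, so sqrt(277) and sqrt(257) generate independent quadratic extensions. Thus [K:Q] = 4 and Gal(K/Q) is generated by the two order-2 automorphisms sqrt(277) ↦ -sqrt(277) and sqrt(257) ↦ -sqrt(257), giving V_4.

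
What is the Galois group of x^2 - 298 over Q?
Gal(K/Q) = Z/2Z (cyclic of order 2)

x^2 - 298 is irreducible over Q since 298 is not a rational square. The splitting field Q(sqrt(298)) has degree 2 over Q, and its unique nontrivial automorphism is sqrt(298) ↦ -sqrt(298). Hence Gal(Q(sqrt(298))/Q) = Z/2Z.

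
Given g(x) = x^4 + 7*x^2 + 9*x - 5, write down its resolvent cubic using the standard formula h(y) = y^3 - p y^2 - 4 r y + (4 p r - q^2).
h(y) = y^3 - 7*y^2 + 20*y - 221

Identify coefficients: p = 7, q = 9, r = -5.
Plug into h(y) = y^3 - p y^2 - 4 r y + (4 p r - q^2):
  h(y) = y^3 - (7) y^2 - 4*(-5) y + (4*(7)*(-5) - (9)^2)
       = y^3 + (-7) y^2 + (20) y + (-221).
Simplifying: h(y) = y^3 - 7*y^2 + 20*y - 221.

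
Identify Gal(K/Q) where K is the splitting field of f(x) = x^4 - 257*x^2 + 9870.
Gal(K/Q) = V_4 (Klein four-group, Z/2Z × Z/2Z)

f factors as (x^2 - 210)(x^2 - 47), so the splitting field is K = Q(sqrt(210), sqrt(47)). The elements 210, 47, 9870 are all non-squares in Q, so sqrt(210) and sqrt(47) generate independent quadratic extensions. Thus [K:Q] = 4 and Gal(K/Q) is generated by the two order-2 automorphisms sqrt(210) ↦ -sqrt(210) and sqrt(47) ↦ -sqrt(47), giving V_4.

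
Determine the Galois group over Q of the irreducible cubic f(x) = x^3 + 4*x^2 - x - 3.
Gal(K/Q) = S_3 (symmetric group of order 6)

Compute the discriminant of x^3 + (4)*x^2 + (-1)*x + (-3): Δ = 761. Since Δ is not a rational square, the Galois group is not contained in A_3; it must be the full S_3 (irreducibility of the cubic rules out anything smaller).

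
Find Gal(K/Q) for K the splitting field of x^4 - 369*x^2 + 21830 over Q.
Gal(K/Q) = V_4 (Klein four-group, Z/2Z × Z/2Z)

f factors as (x^2 - 74)(x^2 - 295), so the splitting field is K = Q(sqrt(74), sqrt(295)). The elements 74, 295, 21830 are all non-squares in Q, so sqrt(74) and sqrt(295) generate independent quadratic extensions. Thus [K:Q] = 4 and Gal(K/Q) is generated by the two order-2 automorphisms sqrt(74) ↦ -sqrt(74) and sqrt(295) ↦ -sqrt(295), giving V_4.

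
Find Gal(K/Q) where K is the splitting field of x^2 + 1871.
Gal(K/Q) = Z/2Z (cyclic of order 2)

x^2 + 1871 is irreducible over Q since -1871 is not a rational square. The splitting field Q(sqrt(-1871)) has degree 2 over Q, and its unique nontrivial automorphism is sqrt(-1871) ↦ -sqrt(-1871). Hence Gal(Q(sqrt(-1871))/Q) = Z/2Z.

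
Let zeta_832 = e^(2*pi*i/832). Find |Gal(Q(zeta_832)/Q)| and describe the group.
|Gal(Q(zeta_832)/Q)| = phi(832) = 384; group ≅ (Z/832Z)^* ≅ Z/2Z × Z/12Z × Z/16Z

The n-th cyclotomic polynomial Φ_832(x) is the minimal polynomial of zeta_832 over Q and has degree phi(832) = 384. So Q(zeta_832) is a degree-384 Galois extension with Galois group (Z/832Z)^*. By CRT, (Z/832Z)^* ≅ (Z/64Z)^* × (Z/13Z)^*. Each prime-power unit group is (Z/64Z)^* ≅ Z/2Z × Z/16Z; (Z/13Z)^* ≅ Z/12Z. Hence Gal(Q(zeta_832)/Q) ≅ Z/2Z × Z/12Z × Z/16Z.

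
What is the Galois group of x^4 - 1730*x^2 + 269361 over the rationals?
Gal(K/Q) = Z/2Z (cyclic of order 2)

f factors as (x^2 - 1557)(x^2 - 173), so the splitting field is K = Q(sqrt(1557), sqrt(173)). The squarefree part of 1557 is 173 and the squarefree part of 173 is also 173, so sqrt(1557) and sqrt(173) are both rational multiples of sqrt(173). Hence Q(sqrt(1557)) = Q(sqrt(173)) = Q(sqrt(173)), and the splitting field collapses to a single degree-2 extension with Galois group Z/2Z.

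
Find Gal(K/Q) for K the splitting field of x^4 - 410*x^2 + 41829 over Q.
Gal(K/Q) = V_4 (Klein four-group, Z/2Z × Z/2Z)

f factors as (x^2 - 219)(x^2 - 191), so the splitting field is K = Q(sqrt(219), sqrt(191)). The elements 219, 191, 41829 are all non-squares in Q, so sqrt(219) and sqrt(191) generate independent quadratic extensions. Thus [K:Q] = 4 and Gal(K/Q) is generated by the two order-2 automorphisms sqrt(219) ↦ -sqrt(219) and sqrt(191) ↦ -sqrt(191), giving V_4.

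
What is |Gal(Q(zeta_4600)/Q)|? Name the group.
|Gal(Q(zeta_4600)/Q)| = phi(4600) = 1760; group ≅ (Z/4600Z)^* ≅ Z/2Z × Z/2Z × Z/20Z × Z/22Z

The n-th cyclotomic polynomial Φ_4600(x) is the minimal polynomial of zeta_4600 over Q and has degree phi(4600) = 1760. So Q(zeta_4600) is a degree-1760 Galois extension with Galois group (Z/4600Z)^*. By CRT, (Z/4600Z)^* ≅ (Z/8Z)^* × (Z/25Z)^* × (Z/23Z)^*. Each prime-power unit group is (Z/8Z)^* ≅ Z/2Z × Z/2Z; (Z/25Z)^* ≅ Z/20Z; (Z/23Z)^* ≅ Z/22Z. Hence Gal(Q(zeta_4600)/Q) ≅ Z/2Z × Z/2Z × Z/20Z × Z/22Z.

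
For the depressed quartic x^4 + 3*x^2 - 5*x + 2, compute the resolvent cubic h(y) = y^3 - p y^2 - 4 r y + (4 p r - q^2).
h(y) = y^3 - 3*y^2 - 8*y - 1

Identify coefficients: p = 3, q = -5, r = 2.
Plug into h(y) = y^3 - p y^2 - 4 r y + (4 p r - q^2):
  h(y) = y^3 - (3) y^2 - 4*(2) y + (4*(3)*(2) - (-5)^2)
       = y^3 + (-3) y^2 + (-8) y + (-1).
Simplifying: h(y) = y^3 - 3*y^2 - 8*y - 1.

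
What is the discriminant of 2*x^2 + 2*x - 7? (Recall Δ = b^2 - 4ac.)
Δ = 60

For a quadratic a x^2 + b x + c the discriminant is Δ = b^2 - 4ac = (2)^2 - 4*(2)*(-7) = 4 - (-56) = 60.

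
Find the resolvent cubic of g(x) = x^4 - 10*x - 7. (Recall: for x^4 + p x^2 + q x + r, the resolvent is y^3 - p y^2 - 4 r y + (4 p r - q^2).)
h(y) = y^3 + 28*y - 100

Identify coefficients: p = 0, q = -10, r = -7.
Plug into h(y) = y^3 - p y^2 - 4 r y + (4 p r - q^2):
  h(y) = y^3 - (0) y^2 - 4*(-7) y + (4*(0)*(-7) - (-10)^2)
       = y^3 + (0) y^2 + (28) y + (-100).
Simplifying: h(y) = y^3 + 28*y - 100.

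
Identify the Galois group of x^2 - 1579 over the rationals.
Gal(K/Q) = Z/2Z (cyclic of order 2)

x^2 - 1579 is irreducible over Q since 1579 is not a rational square. The splitting field Q(sqrt(1579)) has degree 2 over Q, and its unique nontrivial automorphism is sqrt(1579) ↦ -sqrt(1579). Hence Gal(Q(sqrt(1579))/Q) = Z/2Z.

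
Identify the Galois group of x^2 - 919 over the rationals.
Gal(K/Q) = Z/2Z (cyclic of order 2)

x^2 - 919 is irreducible over Q since 919 is not a rational square. The splitting field Q(sqrt(919)) has degree 2 over Q, and its unique nontrivial automorphism is sqrt(919) ↦ -sqrt(919). Hence Gal(Q(sqrt(919))/Q) = Z/2Z.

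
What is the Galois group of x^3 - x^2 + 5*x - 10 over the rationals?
Gal(K/Q) = S_3 (symmetric group of order 6)

Compute the discriminant of x^3 + (-1)*x^2 + (5)*x + (-10): Δ = -2315. Since Δ is not a rational square, the Galois group is not contained in A_3; it must be the full S_3 (irreducibility of the cubic rules out anything smaller).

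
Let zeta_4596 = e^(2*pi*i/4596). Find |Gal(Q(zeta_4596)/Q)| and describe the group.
|Gal(Q(zeta_4596)/Q)| = phi(4596) = 1528; group ≅ (Z/4596Z)^* ≅ Z/2Z × Z/2Z × Z/382Z

The n-th cyclotomic polynomial Φ_4596(x) is the minimal polynomial of zeta_4596 over Q and has degree phi(4596) = 1528. So Q(zeta_4596) is a degree-1528 Galois extension with Galois group (Z/4596Z)^*. By CRT, (Z/4596Z)^* ≅ (Z/4Z)^* × (Z/3Z)^* × (Z/383Z)^*. Each prime-power unit group is (Z/4Z)^* ≅ Z/2Z; (Z/3Z)^* ≅ Z/2Z; (Z/383Z)^* ≅ Z/382Z. Hence Gal(Q(zeta_4596)/Q) ≅ Z/2Z × Z/2Z × Z/382Z.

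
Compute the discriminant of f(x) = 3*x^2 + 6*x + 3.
Δ = 0

For a quadratic a x^2 + b x + c the discriminant is Δ = b^2 - 4ac = (6)^2 - 4*(3)*(3) = 36 - (36) = 0.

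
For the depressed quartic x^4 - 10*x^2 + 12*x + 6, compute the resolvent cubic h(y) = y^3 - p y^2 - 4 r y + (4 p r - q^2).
h(y) = y^3 + 10*y^2 - 24*y - 384

Identify coefficients: p = -10, q = 12, r = 6.
Plug into h(y) = y^3 - p y^2 - 4 r y + (4 p r - q^2):
  h(y) = y^3 - (-10) y^2 - 4*(6) y + (4*(-10)*(6) - (12)^2)
       = y^3 + (10) y^2 + (-24) y + (-384).
Simplifying: h(y) = y^3 + 10*y^2 - 24*y - 384.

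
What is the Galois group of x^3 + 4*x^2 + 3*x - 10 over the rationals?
Gal(K/Q) = S_3 (symmetric group of order 6)

Compute the discriminant of x^3 + (4)*x^2 + (3)*x + (-10): Δ = -2264. Since Δ is not a rational square, the Galois group is not contained in A_3; it must be the full S_3 (irreducibility of the cubic rules out anything smaller).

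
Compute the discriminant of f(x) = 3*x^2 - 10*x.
Δ = 100

For a quadratic a x^2 + b x + c the discriminant is Δ = b^2 - 4ac = (-10)^2 - 4*(3)*(0) = 100 - (0) = 100.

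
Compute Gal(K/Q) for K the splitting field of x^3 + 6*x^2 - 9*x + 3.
Gal(K/Q) = A_3 (cyclic of order 3)

Compute the discriminant of x^3 + (6)*x^2 + (-9)*x + (3): Δ = 81. Since Δ is a perfect square (Δ = 9^2), the Galois group is contained in A_3. Irreducibility forces the group to be transitive on three roots, so Gal = A_3.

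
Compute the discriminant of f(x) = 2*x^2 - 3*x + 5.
Δ = -31

For a quadratic a x^2 + b x + c the discriminant is Δ = b^2 - 4ac = (-3)^2 - 4*(2)*(5) = 9 - (40) = -31.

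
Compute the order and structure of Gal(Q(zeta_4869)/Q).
|Gal(Q(zeta_4869)/Q)| = phi(4869) = 3240; group ≅ (Z/4869Z)^* ≅ Z/6Z × Z/540Z

The n-th cyclotomic polynomial Φ_4869(x) is the minimal polynomial of zeta_4869 over Q and has degree phi(4869) = 3240. So Q(zeta_4869) is a degree-3240 Galois extension with Galois group (Z/4869Z)^*. By CRT, (Z/4869Z)^* ≅ (Z/9Z)^* × (Z/541Z)^*. Each prime-power unit group is (Z/9Z)^* ≅ Z/6Z; (Z/541Z)^* ≅ Z/540Z. Hence Gal(Q(zeta_4869)/Q) ≅ Z/6Z × Z/540Z.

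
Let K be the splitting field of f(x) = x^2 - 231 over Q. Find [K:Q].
[K:Q] = 2

The polynomial x^2 - 231 is irreducible over Q since 231 is not a perfect square. Its splitting field is Q(sqrt(231)), which has degree 2 over Q.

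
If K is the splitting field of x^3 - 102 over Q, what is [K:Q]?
[K:Q] = 6

x^3 - 102 has one real root r = 102^(1/3) and two complex roots r*zeta_3, r*zeta_3^2 where zeta_3 = e^(2*pi*i/3). The splitting field is Q(r, zeta_3). [Q(r):Q] = 3 and [Q(zeta_3):Q] = 2 with gcd = 1, so [Q(r, zeta_3):Q] = 3 * 2 = 6.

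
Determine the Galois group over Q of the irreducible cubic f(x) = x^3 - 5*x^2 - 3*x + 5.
Gal(K/Q) = S_3 (symmetric group of order 6)

Compute the discriminant of x^3 + (-5)*x^2 + (-3)*x + (5): Δ = 3508. Since Δ is not a rational square, the Galois group is not contained in A_3; it must be the full S_3 (irreducibility of the cubic rules out anything smaller).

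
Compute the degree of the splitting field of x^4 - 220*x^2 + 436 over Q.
[K:Q] = 4

f factors as (x^2 - 218)(x^2 - 2); the splitting field is K = Q(sqrt(218), sqrt(2)). Since 218, 2, and 436 are all non-squares in Q, the three subfields Q(sqrt(218)), Q(sqrt(2)), Q(sqrt(436)) are distinct degree-2 extensions, so [K:Q] = 4 (Klein four Galois group).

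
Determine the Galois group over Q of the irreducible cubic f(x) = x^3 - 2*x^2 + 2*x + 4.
Gal(K/Q) = S_3 (symmetric group of order 6)

Compute the discriminant of x^3 + (-2)*x^2 + (2)*x + (4): Δ = -608. Since Δ is not a rational square, the Galois group is not contained in A_3; it must be the full S_3 (irreducibility of the cubic rules out anything smaller).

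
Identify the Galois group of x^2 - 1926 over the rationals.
Gal(K/Q) = Z/2Z (cyclic of order 2)

x^2 - 1926 is irreducible over Q since 1926 is not a rational square. The splitting field Q(sqrt(1926)) has degree 2 over Q, and its unique nontrivial automorphism is sqrt(1926) ↦ -sqrt(1926). Hence Gal(Q(sqrt(1926))/Q) = Z/2Z.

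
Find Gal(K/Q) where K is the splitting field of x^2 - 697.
Gal(K/Q) = Z/2Z (cyclic of order 2)

x^2 - 697 is irreducible over Q since 697 is not a rational square. The splitting field Q(sqrt(697)) has degree 2 over Q, and its unique nontrivial automorphism is sqrt(697) ↦ -sqrt(697). Hence Gal(Q(sqrt(697))/Q) = Z/2Z.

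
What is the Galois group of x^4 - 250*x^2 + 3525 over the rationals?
Gal(K/Q) = V_4 (Klein four-group, Z/2Z × Z/2Z)

f factors as (x^2 - 15)(x^2 - 235), so the splitting field is K = Q(sqrt(15), sqrt(235)). The elements 15, 235, 3525 are all non-squares in Q, so sqrt(15) and sqrt(235) generate independent quadratic extensions. Thus [K:Q] = 4 and Gal(K/Q) is generated by the two order-2 automorphisms sqrt(15) ↦ -sqrt(15) and sqrt(235) ↦ -sqrt(235), giving V_4.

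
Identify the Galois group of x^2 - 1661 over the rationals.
Gal(K/Q) = Z/2Z (cyclic of order 2)

x^2 - 1661 is irreducible over Q since 1661 is not a rational square. The splitting field Q(sqrt(1661)) has degree 2 over Q, and its unique nontrivial automorphism is sqrt(1661) ↦ -sqrt(1661). Hence Gal(Q(sqrt(1661))/Q) = Z/2Z.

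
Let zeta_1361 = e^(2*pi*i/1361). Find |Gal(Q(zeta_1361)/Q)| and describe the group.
|Gal(Q(zeta_1361)/Q)| = phi(1361) = 1360; group ≅ (Z/1361Z)^* ≅ Z/1360Z

The n-th cyclotomic polynomial Φ_1361(x) is the minimal polynomial of zeta_1361 over Q and has degree phi(1361) = 1360. So Q(zeta_1361) is a degree-1360 Galois extension with Galois group (Z/1361Z)^*. (Z/1361Z)^* is cyclic since 1361 is an odd prime power (or 4). Hence Gal(Q(zeta_1361)/Q) ≅ Z/1360Z.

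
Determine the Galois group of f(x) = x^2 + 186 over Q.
Gal(K/Q) = Z/2Z (cyclic of order 2)

x^2 + 186 is irreducible over Q since -186 is not a rational square. The splitting field Q(sqrt(-186)) has degree 2 over Q, and its unique nontrivial automorphism is sqrt(-186) ↦ -sqrt(-186). Hence Gal(Q(sqrt(-186))/Q) = Z/2Z.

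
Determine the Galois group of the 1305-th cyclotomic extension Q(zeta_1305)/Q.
|Gal(Q(zeta_1305)/Q)| = phi(1305) = 672; group ≅ (Z/1305Z)^* ≅ Z/4Z × Z/6Z × Z/28Z

The n-th cyclotomic polynomial Φ_1305(x) is the minimal polynomial of zeta_1305 over Q and has degree phi(1305) = 672. So Q(zeta_1305) is a degree-672 Galois extension with Galois group (Z/1305Z)^*. By CRT, (Z/1305Z)^* ≅ (Z/9Z)^* × (Z/5Z)^* × (Z/29Z)^*. Each prime-power unit group is (Z/9Z)^* ≅ Z/6Z; (Z/5Z)^* ≅ Z/4Z; (Z/29Z)^* ≅ Z/28Z. Hence Gal(Q(zeta_1305)/Q) ≅ Z/4Z × Z/6Z × Z/28Z.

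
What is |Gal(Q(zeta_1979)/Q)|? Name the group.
|Gal(Q(zeta_1979)/Q)| = phi(1979) = 1978; group ≅ (Z/1979Z)^* ≅ Z/1978Z

The n-th cyclotomic polynomial Φ_1979(x) is the minimal polynomial of zeta_1979 over Q and has degree phi(1979) = 1978. So Q(zeta_1979) is a degree-1978 Galois extension with Galois group (Z/1979Z)^*. (Z/1979Z)^* is cyclic since 1979 is an odd prime power (or 4). Hence Gal(Q(zeta_1979)/Q) ≅ Z/1978Z.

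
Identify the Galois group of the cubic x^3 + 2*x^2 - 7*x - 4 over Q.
Gal(K/Q) = S_3 (symmetric group of order 6)

Compute the discriminant of x^3 + (2)*x^2 + (-7)*x + (-4): Δ = 2272. Since Δ is not a rational square, the Galois group is not contained in A_3; it must be the full S_3 (irreducibility of the cubic rules out anything smaller).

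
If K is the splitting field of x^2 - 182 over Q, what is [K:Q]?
[K:Q] = 2

The polynomial x^2 - 182 is irreducible over Q since 182 is not a perfect square. Its splitting field is Q(sqrt(182)), which has degree 2 over Q.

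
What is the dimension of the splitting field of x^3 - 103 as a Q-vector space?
[K:Q] = 6

x^3 - 103 has one real root r = 103^(1/3) and two complex roots r*zeta_3, r*zeta_3^2 where zeta_3 = e^(2*pi*i/3). The splitting field is Q(r, zeta_3). [Q(r):Q] = 3 and [Q(zeta_3):Q] = 2 with gcd = 1, so [Q(r, zeta_3):Q] = 3 * 2 = 6.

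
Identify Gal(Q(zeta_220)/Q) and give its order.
|Gal(Q(zeta_220)/Q)| = phi(220) = 80; group ≅ (Z/220Z)^* ≅ Z/2Z × Z/4Z × Z/10Z

The n-th cyclotomic polynomial Φ_220(x) is the minimal polynomial of zeta_220 over Q and has degree phi(220) = 80. So Q(zeta_220) is a degree-80 Galois extension with Galois group (Z/220Z)^*. By CRT, (Z/220Z)^* ≅ (Z/4Z)^* × (Z/5Z)^* × (Z/11Z)^*. Each prime-power unit group is (Z/4Z)^* ≅ Z/2Z; (Z/5Z)^* ≅ Z/4Z; (Z/11Z)^* ≅ Z/10Z. Hence Gal(Q(zeta_220)/Q) ≅ Z/2Z × Z/4Z × Z/10Z.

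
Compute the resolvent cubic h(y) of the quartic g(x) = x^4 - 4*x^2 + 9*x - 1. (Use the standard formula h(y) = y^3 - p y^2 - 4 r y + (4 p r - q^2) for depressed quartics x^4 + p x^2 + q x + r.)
h(y) = y^3 + 4*y^2 + 4*y - 65

Identify coefficients: p = -4, q = 9, r = -1.
Plug into h(y) = y^3 - p y^2 - 4 r y + (4 p r - q^2):
  h(y) = y^3 - (-4) y^2 - 4*(-1) y + (4*(-4)*(-1) - (9)^2)
       = y^3 + (4) y^2 + (4) y + (-65).
Simplifying: h(y) = y^3 + 4*y^2 + 4*y - 65.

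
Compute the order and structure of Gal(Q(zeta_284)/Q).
|Gal(Q(zeta_284)/Q)| = phi(284) = 140; group ≅ (Z/284Z)^* ≅ Z/2Z × Z/70Z

The n-th cyclotomic polynomial Φ_284(x) is the minimal polynomial of zeta_284 over Q and has degree phi(284) = 140. So Q(zeta_284) is a degree-140 Galois extension with Galois group (Z/284Z)^*. By CRT, (Z/284Z)^* ≅ (Z/4Z)^* × (Z/71Z)^*. Each prime-power unit group is (Z/4Z)^* ≅ Z/2Z; (Z/71Z)^* ≅ Z/70Z. Hence Gal(Q(zeta_284)/Q) ≅ Z/2Z × Z/70Z.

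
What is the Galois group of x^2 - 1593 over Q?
Gal(K/Q) = Z/2Z (cyclic of order 2)

x^2 - 1593 is irreducible over Q since 1593 is not a rational square. The splitting field Q(sqrt(1593)) has degree 2 over Q, and its unique nontrivial automorphism is sqrt(1593) ↦ -sqrt(1593). Hence Gal(Q(sqrt(1593))/Q) = Z/2Z.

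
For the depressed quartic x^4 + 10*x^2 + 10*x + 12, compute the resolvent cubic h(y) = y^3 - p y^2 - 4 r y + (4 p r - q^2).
h(y) = y^3 - 10*y^2 - 48*y + 380

Identify coefficients: p = 10, q = 10, r = 12.
Plug into h(y) = y^3 - p y^2 - 4 r y + (4 p r - q^2):
  h(y) = y^3 - (10) y^2 - 4*(12) y + (4*(10)*(12) - (10)^2)
       = y^3 + (-10) y^2 + (-48) y + (380).
Simplifying: h(y) = y^3 - 10*y^2 - 48*y + 380.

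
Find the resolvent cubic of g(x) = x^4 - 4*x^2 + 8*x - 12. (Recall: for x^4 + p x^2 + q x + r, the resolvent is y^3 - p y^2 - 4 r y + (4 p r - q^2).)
h(y) = y^3 + 4*y^2 + 48*y + 128

Identify coefficients: p = -4, q = 8, r = -12.
Plug into h(y) = y^3 - p y^2 - 4 r y + (4 p r - q^2):
  h(y) = y^3 - (-4) y^2 - 4*(-12) y + (4*(-4)*(-12) - (8)^2)
       = y^3 + (4) y^2 + (48) y + (128).
Simplifying: h(y) = y^3 + 4*y^2 + 48*y + 128.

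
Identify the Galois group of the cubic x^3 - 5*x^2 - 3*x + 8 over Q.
Gal(K/Q) = S_3 (symmetric group of order 6)

Compute the discriminant of x^3 + (-5)*x^2 + (-3)*x + (8): Δ = 4765. Since Δ is not a rational square, the Galois group is not contained in A_3; it must be the full S_3 (irreducibility of the cubic rules out anything smaller).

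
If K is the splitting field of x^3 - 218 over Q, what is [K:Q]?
[K:Q] = 6

x^3 - 218 has one real root r = 218^(1/3) and two complex roots r*zeta_3, r*zeta_3^2 where zeta_3 = e^(2*pi*i/3). The splitting field is Q(r, zeta_3). [Q(r):Q] = 3 and [Q(zeta_3):Q] = 2 with gcd = 1, so [Q(r, zeta_3):Q] = 3 * 2 = 6.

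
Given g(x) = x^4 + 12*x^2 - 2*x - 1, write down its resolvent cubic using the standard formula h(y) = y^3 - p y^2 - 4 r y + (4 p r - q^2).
h(y) = y^3 - 12*y^2 + 4*y - 52

Identify coefficients: p = 12, q = -2, r = -1.
Plug into h(y) = y^3 - p y^2 - 4 r y + (4 p r - q^2):
  h(y) = y^3 - (12) y^2 - 4*(-1) y + (4*(12)*(-1) - (-2)^2)
       = y^3 + (-12) y^2 + (4) y + (-52).
Simplifying: h(y) = y^3 - 12*y^2 + 4*y - 52.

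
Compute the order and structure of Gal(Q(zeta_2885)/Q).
|Gal(Q(zeta_2885)/Q)| = phi(2885) = 2304; group ≅ (Z/2885Z)^* ≅ Z/4Z × Z/576Z

The n-th cyclotomic polynomial Φ_2885(x) is the minimal polynomial of zeta_2885 over Q and has degree phi(2885) = 2304. So Q(zeta_2885) is a degree-2304 Galois extension with Galois group (Z/2885Z)^*. By CRT, (Z/2885Z)^* ≅ (Z/5Z)^* × (Z/577Z)^*. Each prime-power unit group is (Z/5Z)^* ≅ Z/4Z; (Z/577Z)^* ≅ Z/576Z. Hence Gal(Q(zeta_2885)/Q) ≅ Z/4Z × Z/576Z.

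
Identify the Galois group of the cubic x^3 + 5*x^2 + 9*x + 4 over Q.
Gal(K/Q) = S_3 (symmetric group of order 6)

Compute the discriminant of x^3 + (5)*x^2 + (9)*x + (4): Δ = -83. Since Δ is not a rational square, the Galois group is not contained in A_3; it must be the full S_3 (irreducibility of the cubic rules out anything smaller).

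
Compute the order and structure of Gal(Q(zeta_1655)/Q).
|Gal(Q(zeta_1655)/Q)| = phi(1655) = 1320; group ≅ (Z/1655Z)^* ≅ Z/4Z × Z/330Z

The n-th cyclotomic polynomial Φ_1655(x) is the minimal polynomial of zeta_1655 over Q and has degree phi(1655) = 1320. So Q(zeta_1655) is a degree-1320 Galois extension with Galois group (Z/1655Z)^*. By CRT, (Z/1655Z)^* ≅ (Z/5Z)^* × (Z/331Z)^*. Each prime-power unit group is (Z/5Z)^* ≅ Z/4Z; (Z/331Z)^* ≅ Z/330Z. Hence Gal(Q(zeta_1655)/Q) ≅ Z/4Z × Z/330Z.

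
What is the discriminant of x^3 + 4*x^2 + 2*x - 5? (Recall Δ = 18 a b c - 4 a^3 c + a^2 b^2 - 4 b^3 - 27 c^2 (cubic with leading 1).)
Δ = -83

For x^3 + a x^2 + b x + c the discriminant is Δ = 18 a b c - 4 a^3 c + a^2 b^2 - 4 b^3 - 27 c^2.
Plug a = 4, b = 2, c = -5:
  18*(4)*(2)*(-5) - 4*(4)^3*(-5) + (4)^2*(2)^2 - 4*(2)^3 - 27*(-5)^2
  = -720 + (1280) + 64 + (-32) + (-675)
  = -83.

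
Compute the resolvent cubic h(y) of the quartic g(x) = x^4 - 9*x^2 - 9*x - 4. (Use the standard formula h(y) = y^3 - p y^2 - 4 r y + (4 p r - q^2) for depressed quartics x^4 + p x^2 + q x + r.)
h(y) = y^3 + 9*y^2 + 16*y + 63

Identify coefficients: p = -9, q = -9, r = -4.
Plug into h(y) = y^3 - p y^2 - 4 r y + (4 p r - q^2):
  h(y) = y^3 - (-9) y^2 - 4*(-4) y + (4*(-9)*(-4) - (-9)^2)
       = y^3 + (9) y^2 + (16) y + (63).
Simplifying: h(y) = y^3 + 9*y^2 + 16*y + 63.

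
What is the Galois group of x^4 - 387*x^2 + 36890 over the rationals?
Gal(K/Q) = V_4 (Klein four-group, Z/2Z × Z/2Z)

f factors as (x^2 - 217)(x^2 - 170), so the splitting field is K = Q(sqrt(217), sqrt(170)). The elements 217, 170, 36890 are all non-squares in Q, so sqrt(217) and sqrt(170) generate independent quadratic extensions. Thus [K:Q] = 4 and Gal(K/Q) is generated by the two order-2 automorphisms sqrt(217) ↦ -sqrt(217) and sqrt(170) ↦ -sqrt(170), giving V_4.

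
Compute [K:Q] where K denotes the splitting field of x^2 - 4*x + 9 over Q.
[K:Q] = 2

The discriminant of x^2 + (-4)*x + (9) is b^2 - 4c = 16 - (36) = -20. Since -20 is not a perfect square in Q, the polynomial is irreducible over Q. Its two roots generate a degree-2 extension, so [K:Q] = 2.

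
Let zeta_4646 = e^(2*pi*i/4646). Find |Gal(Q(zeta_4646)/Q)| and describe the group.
|Gal(Q(zeta_4646)/Q)| = phi(4646) = 2200; group ≅ (Z/4646Z)^* ≅ Z/22Z × Z/100Z

The n-th cyclotomic polynomial Φ_4646(x) is the minimal polynomial of zeta_4646 over Q and has degree phi(4646) = 2200. So Q(zeta_4646) is a degree-2200 Galois extension with Galois group (Z/4646Z)^*. By CRT, (Z/4646Z)^* ≅ (Z/2Z)^* × (Z/23Z)^* × (Z/101Z)^*. Each prime-power unit group is (Z/2Z)^* ≅ trivial group (order 1); (Z/23Z)^* ≅ Z/22Z; (Z/101Z)^* ≅ Z/100Z. Hence Gal(Q(zeta_4646)/Q) ≅ Z/22Z × Z/100Z.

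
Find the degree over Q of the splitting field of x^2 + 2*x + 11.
[K:Q] = 2

The discriminant of x^2 + (2)*x + (11) is b^2 - 4c = 4 - (44) = -40. Since -40 is not a perfect square in Q, the polynomial is irreducible over Q. Its two roots generate a degree-2 extension, so [K:Q] = 2.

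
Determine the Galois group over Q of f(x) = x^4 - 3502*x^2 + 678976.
Gal(K/Q) = Z/2Z (cyclic of order 2)

f factors as (x^2 - 206)(x^2 - 3296), so the splitting field is K = Q(sqrt(206), sqrt(3296)). The squarefree part of 206 is 206 and the squarefree part of 3296 is also 206, so sqrt(206) and sqrt(3296) are both rational multiples of sqrt(206). Hence Q(sqrt(206)) = Q(sqrt(3296)) = Q(sqrt(206)), and the splitting field collapses to a single degree-2 extension with Galois group Z/2Z.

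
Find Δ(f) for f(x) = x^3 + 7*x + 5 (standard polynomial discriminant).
Δ = -2047

For a depressed cubic x^3 + p x + q the discriminant is Δ = -4 p^3 - 27 q^2 = -4*(7)^3 - 27*(5)^2 = -1372 - 675 = -2047.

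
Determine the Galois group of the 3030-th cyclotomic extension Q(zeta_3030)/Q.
|Gal(Q(zeta_3030)/Q)| = phi(3030) = 800; group ≅ (Z/3030Z)^* ≅ Z/2Z × Z/4Z × Z/100Z

The n-th cyclotomic polynomial Φ_3030(x) is the minimal polynomial of zeta_3030 over Q and has degree phi(3030) = 800. So Q(zeta_3030) is a degree-800 Galois extension with Galois group (Z/3030Z)^*. By CRT, (Z/3030Z)^* ≅ (Z/2Z)^* × (Z/3Z)^* × (Z/5Z)^* × (Z/101Z)^*. Each prime-power unit group is (Z/2Z)^* ≅ trivial group (order 1); (Z/3Z)^* ≅ Z/2Z; (Z/5Z)^* ≅ Z/4Z; (Z/101Z)^* ≅ Z/100Z. Hence Gal(Q(zeta_3030)/Q) ≅ Z/2Z × Z/4Z × Z/100Z.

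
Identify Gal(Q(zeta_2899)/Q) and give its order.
|Gal(Q(zeta_2899)/Q)| = phi(2899) = 2664; group ≅ (Z/2899Z)^* ≅ Z/12Z × Z/222Z

The n-th cyclotomic polynomial Φ_2899(x) is the minimal polynomial of zeta_2899 over Q and has degree phi(2899) = 2664. So Q(zeta_2899) is a degree-2664 Galois extension with Galois group (Z/2899Z)^*. By CRT, (Z/2899Z)^* ≅ (Z/13Z)^* × (Z/223Z)^*. Each prime-power unit group is (Z/13Z)^* ≅ Z/12Z; (Z/223Z)^* ≅ Z/222Z. Hence Gal(Q(zeta_2899)/Q) ≅ Z/12Z × Z/222Z.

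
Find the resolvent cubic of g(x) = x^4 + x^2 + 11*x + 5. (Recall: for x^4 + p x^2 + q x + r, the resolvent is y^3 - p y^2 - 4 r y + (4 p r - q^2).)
h(y) = y^3 - y^2 - 20*y - 101

Identify coefficients: p = 1, q = 11, r = 5.
Plug into h(y) = y^3 - p y^2 - 4 r y + (4 p r - q^2):
  h(y) = y^3 - (1) y^2 - 4*(5) y + (4*(1)*(5) - (11)^2)
       = y^3 + (-1) y^2 + (-20) y + (-101).
Simplifying: h(y) = y^3 - y^2 - 20*y - 101.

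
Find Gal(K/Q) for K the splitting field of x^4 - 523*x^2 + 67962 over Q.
Gal(K/Q) = V_4 (Klein four-group, Z/2Z × Z/2Z)

f factors as (x^2 - 241)(x^2 - 282), so the splitting field is K = Q(sqrt(241), sqrt(282)). The elements 241, 282, 67962 are all non-squares in Q, so sqrt(241) and sqrt(282) generate independent quadratic extensions. Thus [K:Q] = 4 and Gal(K/Q) is generated by the two order-2 automorphisms sqrt(241) ↦ -sqrt(241) and sqrt(282) ↦ -sqrt(282), giving V_4.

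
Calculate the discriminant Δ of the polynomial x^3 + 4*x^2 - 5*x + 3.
Δ = -1191

For x^3 + a x^2 + b x + c the discriminant is Δ = 18 a b c - 4 a^3 c + a^2 b^2 - 4 b^3 - 27 c^2.
Plug a = 4, b = -5, c = 3:
  18*(4)*(-5)*(3) - 4*(4)^3*(3) + (4)^2*(-5)^2 - 4*(-5)^3 - 27*(3)^2
  = -1080 + (-768) + 400 + (500) + (-243)
  = -1191.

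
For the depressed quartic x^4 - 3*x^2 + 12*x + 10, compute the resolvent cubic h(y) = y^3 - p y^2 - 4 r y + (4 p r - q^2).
h(y) = y^3 + 3*y^2 - 40*y - 264

Identify coefficients: p = -3, q = 12, r = 10.
Plug into h(y) = y^3 - p y^2 - 4 r y + (4 p r - q^2):
  h(y) = y^3 - (-3) y^2 - 4*(10) y + (4*(-3)*(10) - (12)^2)
       = y^3 + (3) y^2 + (-40) y + (-264).
Simplifying: h(y) = y^3 + 3*y^2 - 40*y - 264.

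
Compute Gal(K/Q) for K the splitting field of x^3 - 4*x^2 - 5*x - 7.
Gal(K/Q) = S_3 (symmetric group of order 6)

Compute the discriminant of x^3 + (-4)*x^2 + (-5)*x + (-7): Δ = -4735. Since Δ is not a rational square, the Galois group is not contained in A_3; it must be the full S_3 (irreducibility of the cubic rules out anything smaller).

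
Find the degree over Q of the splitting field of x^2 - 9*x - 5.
[K:Q] = 2

The discriminant of x^2 + (-9)*x + (-5) is b^2 - 4c = 81 - (-20) = 101. Since 101 is not a perfect square in Q, the polynomial is irreducible over Q. Its two roots generate a degree-2 extension, so [K:Q] = 2.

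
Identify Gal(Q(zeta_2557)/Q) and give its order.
|Gal(Q(zeta_2557)/Q)| = phi(2557) = 2556; group ≅ (Z/2557Z)^* ≅ Z/2556Z

The n-th cyclotomic polynomial Φ_2557(x) is the minimal polynomial of zeta_2557 over Q and has degree phi(2557) = 2556. So Q(zeta_2557) is a degree-2556 Galois extension with Galois group (Z/2557Z)^*. (Z/2557Z)^* is cyclic since 2557 is an odd prime power (or 4). Hence Gal(Q(zeta_2557)/Q) ≅ Z/2556Z.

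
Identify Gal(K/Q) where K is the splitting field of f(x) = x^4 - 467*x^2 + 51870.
Gal(K/Q) = V_4 (Klein four-group, Z/2Z × Z/2Z)

f factors as (x^2 - 182)(x^2 - 285), so the splitting field is K = Q(sqrt(182), sqrt(285)). The elements 182, 285, 51870 are all non-squares in Q, so sqrt(182) and sqrt(285) generate independent quadratic extensions. Thus [K:Q] = 4 and Gal(K/Q) is generated by the two order-2 automorphisms sqrt(182) ↦ -sqrt(182) and sqrt(285) ↦ -sqrt(285), giving V_4.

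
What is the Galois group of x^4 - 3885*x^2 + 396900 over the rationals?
Gal(K/Q) = Z/2Z (cyclic of order 2)

f factors as (x^2 - 3780)(x^2 - 105), so the splitting field is K = Q(sqrt(3780), sqrt(105)). The squarefree part of 3780 is 105 and the squarefree part of 105 is also 105, so sqrt(3780) and sqrt(105) are both rational multiples of sqrt(105). Hence Q(sqrt(3780)) = Q(sqrt(105)) = Q(sqrt(105)), and the splitting field collapses to a single degree-2 extension with Galois group Z/2Z.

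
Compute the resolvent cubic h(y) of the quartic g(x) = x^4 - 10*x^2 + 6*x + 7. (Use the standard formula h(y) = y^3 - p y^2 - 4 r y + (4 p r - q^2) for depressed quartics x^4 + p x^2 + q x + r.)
h(y) = y^3 + 10*y^2 - 28*y - 316

Identify coefficients: p = -10, q = 6, r = 7.
Plug into h(y) = y^3 - p y^2 - 4 r y + (4 p r - q^2):
  h(y) = y^3 - (-10) y^2 - 4*(7) y + (4*(-10)*(7) - (6)^2)
       = y^3 + (10) y^2 + (-28) y + (-316).
Simplifying: h(y) = y^3 + 10*y^2 - 28*y - 316.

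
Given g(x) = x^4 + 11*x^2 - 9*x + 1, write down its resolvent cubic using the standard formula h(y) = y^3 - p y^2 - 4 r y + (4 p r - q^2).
h(y) = y^3 - 11*y^2 - 4*y - 37

Identify coefficients: p = 11, q = -9, r = 1.
Plug into h(y) = y^3 - p y^2 - 4 r y + (4 p r - q^2):
  h(y) = y^3 - (11) y^2 - 4*(1) y + (4*(11)*(1) - (-9)^2)
       = y^3 + (-11) y^2 + (-4) y + (-37).
Simplifying: h(y) = y^3 - 11*y^2 - 4*y - 37.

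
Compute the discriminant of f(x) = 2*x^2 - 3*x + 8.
Δ = -55

For a quadratic a x^2 + b x + c the discriminant is Δ = b^2 - 4ac = (-3)^2 - 4*(2)*(8) = 9 - (64) = -55.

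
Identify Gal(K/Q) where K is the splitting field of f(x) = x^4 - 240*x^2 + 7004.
Gal(K/Q) = V_4 (Klein four-group, Z/2Z × Z/2Z)

f factors as (x^2 - 206)(x^2 - 34), so the splitting field is K = Q(sqrt(206), sqrt(34)). The elements 206, 34, 7004 are all non-squares in Q, so sqrt(206) and sqrt(34) generate independent quadratic extensions. Thus [K:Q] = 4 and Gal(K/Q) is generated by the two order-2 automorphisms sqrt(206) ↦ -sqrt(206) and sqrt(34) ↦ -sqrt(34), giving V_4.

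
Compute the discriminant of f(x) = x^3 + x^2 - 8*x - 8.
Δ = 1568

For x^3 + a x^2 + b x + c the discriminant is Δ = 18 a b c - 4 a^3 c + a^2 b^2 - 4 b^3 - 27 c^2.
Plug a = 1, b = -8, c = -8:
  18*(1)*(-8)*(-8) - 4*(1)^3*(-8) + (1)^2*(-8)^2 - 4*(-8)^3 - 27*(-8)^2
  = 1152 + (32) + 64 + (2048) + (-1728)
  = 1568.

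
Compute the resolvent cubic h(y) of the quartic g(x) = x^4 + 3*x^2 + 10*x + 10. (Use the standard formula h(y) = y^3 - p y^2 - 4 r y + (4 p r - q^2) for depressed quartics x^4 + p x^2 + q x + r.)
h(y) = y^3 - 3*y^2 - 40*y + 20

Identify coefficients: p = 3, q = 10, r = 10.
Plug into h(y) = y^3 - p y^2 - 4 r y + (4 p r - q^2):
  h(y) = y^3 - (3) y^2 - 4*(10) y + (4*(3)*(10) - (10)^2)
       = y^3 + (-3) y^2 + (-40) y + (20).
Simplifying: h(y) = y^3 - 3*y^2 - 40*y + 20.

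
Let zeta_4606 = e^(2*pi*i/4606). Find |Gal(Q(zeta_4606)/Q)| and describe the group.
|Gal(Q(zeta_4606)/Q)| = phi(4606) = 1932; group ≅ (Z/4606Z)^* ≅ Z/42Z × Z/46Z

The n-th cyclotomic polynomial Φ_4606(x) is the minimal polynomial of zeta_4606 over Q and has degree phi(4606) = 1932. So Q(zeta_4606) is a degree-1932 Galois extension with Galois group (Z/4606Z)^*. By CRT, (Z/4606Z)^* ≅ (Z/2Z)^* × (Z/49Z)^* × (Z/47Z)^*. Each prime-power unit group is (Z/2Z)^* ≅ trivial group (order 1); (Z/49Z)^* ≅ Z/42Z; (Z/47Z)^* ≅ Z/46Z. Hence Gal(Q(zeta_4606)/Q) ≅ Z/42Z × Z/46Z.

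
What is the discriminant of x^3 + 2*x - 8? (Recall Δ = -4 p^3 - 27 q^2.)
Δ = -1760

For a depressed cubic x^3 + p x + q the discriminant is Δ = -4 p^3 - 27 q^2 = -4*(2)^3 - 27*(-8)^2 = -32 - 1728 = -1760.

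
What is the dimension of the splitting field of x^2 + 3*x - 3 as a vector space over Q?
[K:Q] = 2

The discriminant of x^2 + (3)*x + (-3) is b^2 - 4c = 9 - (-12) = 21. Since 21 is not a perfect square in Q, the polynomial is irreducible over Q. Its two roots generate a degree-2 extension, so [K:Q] = 2.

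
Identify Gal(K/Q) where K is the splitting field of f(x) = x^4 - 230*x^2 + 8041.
Gal(K/Q) = V_4 (Klein four-group, Z/2Z × Z/2Z)

f factors as (x^2 - 43)(x^2 - 187), so the splitting field is K = Q(sqrt(43), sqrt(187)). The elements 43, 187, 8041 are all non-squares in Q, so sqrt(43) and sqrt(187) generate independent quadratic extensions. Thus [K:Q] = 4 and Gal(K/Q) is generated by the two order-2 automorphisms sqrt(43) ↦ -sqrt(43) and sqrt(187) ↦ -sqrt(187), giving V_4.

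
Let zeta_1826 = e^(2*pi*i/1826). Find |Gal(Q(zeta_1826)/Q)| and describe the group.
|Gal(Q(zeta_1826)/Q)| = phi(1826) = 820; group ≅ (Z/1826Z)^* ≅ Z/10Z × Z/82Z

The n-th cyclotomic polynomial Φ_1826(x) is the minimal polynomial of zeta_1826 over Q and has degree phi(1826) = 820. So Q(zeta_1826) is a degree-820 Galois extension with Galois group (Z/1826Z)^*. By CRT, (Z/1826Z)^* ≅ (Z/2Z)^* × (Z/11Z)^* × (Z/83Z)^*. Each prime-power unit group is (Z/2Z)^* ≅ trivial group (order 1); (Z/11Z)^* ≅ Z/10Z; (Z/83Z)^* ≅ Z/82Z. Hence Gal(Q(zeta_1826)/Q) ≅ Z/10Z × Z/82Z.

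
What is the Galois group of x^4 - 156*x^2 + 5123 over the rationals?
Gal(K/Q) = V_4 (Klein four-group, Z/2Z × Z/2Z)

f factors as (x^2 - 109)(x^2 - 47), so the splitting field is K = Q(sqrt(109), sqrt(47)). The elements 109, 47, 5123 are all non-squares in Q, so sqrt(109) and sqrt(47) generate independent quadratic extensions. Thus [K:Q] = 4 and Gal(K/Q) is generated by the two order-2 automorphisms sqrt(109) ↦ -sqrt(109) and sqrt(47) ↦ -sqrt(47), giving V_4.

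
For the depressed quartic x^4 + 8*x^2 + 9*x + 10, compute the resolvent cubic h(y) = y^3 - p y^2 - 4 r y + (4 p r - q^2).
h(y) = y^3 - 8*y^2 - 40*y + 239

Identify coefficients: p = 8, q = 9, r = 10.
Plug into h(y) = y^3 - p y^2 - 4 r y + (4 p r - q^2):
  h(y) = y^3 - (8) y^2 - 4*(10) y + (4*(8)*(10) - (9)^2)
       = y^3 + (-8) y^2 + (-40) y + (239).
Simplifying: h(y) = y^3 - 8*y^2 - 40*y + 239.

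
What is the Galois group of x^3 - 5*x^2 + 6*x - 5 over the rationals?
Gal(K/Q) = S_3 (symmetric group of order 6)

Compute the discriminant of x^3 + (-5)*x^2 + (6)*x + (-5): Δ = -439. Since Δ is not a rational square, the Galois group is not contained in A_3; it must be the full S_3 (irreducibility of the cubic rules out anything smaller).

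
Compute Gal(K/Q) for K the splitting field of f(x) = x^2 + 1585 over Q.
Gal(K/Q) = Z/2Z (cyclic of order 2)

x^2 + 1585 is irreducible over Q since -1585 is not a rational square. The splitting field Q(sqrt(-1585)) has degree 2 over Q, and its unique nontrivial automorphism is sqrt(-1585) ↦ -sqrt(-1585). Hence Gal(Q(sqrt(-1585))/Q) = Z/2Z.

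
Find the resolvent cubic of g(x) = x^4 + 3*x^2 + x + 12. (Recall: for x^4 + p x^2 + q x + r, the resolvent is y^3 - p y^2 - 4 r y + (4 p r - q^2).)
h(y) = y^3 - 3*y^2 - 48*y + 143

Identify coefficients: p = 3, q = 1, r = 12.
Plug into h(y) = y^3 - p y^2 - 4 r y + (4 p r - q^2):
  h(y) = y^3 - (3) y^2 - 4*(12) y + (4*(3)*(12) - (1)^2)
       = y^3 + (-3) y^2 + (-48) y + (143).
Simplifying: h(y) = y^3 - 3*y^2 - 48*y + 143.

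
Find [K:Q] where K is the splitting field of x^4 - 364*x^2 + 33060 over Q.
[K:Q] = 4

f factors as (x^2 - 190)(x^2 - 174); the splitting field is K = Q(sqrt(190), sqrt(174)). Since 190, 174, and 33060 are all non-squares in Q, the three subfields Q(sqrt(190)), Q(sqrt(174)), Q(sqrt(33060)) are distinct degree-2 extensions, so [K:Q] = 4 (Klein four Galois group).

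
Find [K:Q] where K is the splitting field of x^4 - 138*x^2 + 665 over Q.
[K:Q] = 4

f factors as (x^2 - 5)(x^2 - 133); the splitting field is K = Q(sqrt(5), sqrt(133)). Since 5, 133, and 665 are all non-squares in Q, the three subfields Q(sqrt(5)), Q(sqrt(133)), Q(sqrt(665)) are distinct degree-2 extensions, so [K:Q] = 4 (Klein four Galois group).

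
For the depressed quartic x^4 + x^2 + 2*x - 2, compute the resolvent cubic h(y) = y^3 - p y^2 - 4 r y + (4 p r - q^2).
h(y) = y^3 - y^2 + 8*y - 12

Identify coefficients: p = 1, q = 2, r = -2.
Plug into h(y) = y^3 - p y^2 - 4 r y + (4 p r - q^2):
  h(y) = y^3 - (1) y^2 - 4*(-2) y + (4*(1)*(-2) - (2)^2)
       = y^3 + (-1) y^2 + (8) y + (-12).
Simplifying: h(y) = y^3 - y^2 + 8*y - 12.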